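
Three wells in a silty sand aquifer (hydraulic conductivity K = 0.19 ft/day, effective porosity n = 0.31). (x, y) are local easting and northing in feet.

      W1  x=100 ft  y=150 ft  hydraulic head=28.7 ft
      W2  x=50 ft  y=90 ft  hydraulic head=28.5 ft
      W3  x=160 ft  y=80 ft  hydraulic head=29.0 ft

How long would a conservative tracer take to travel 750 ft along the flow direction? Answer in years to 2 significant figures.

Taking W1 as reference: W2−W1 = (-50, -60, -0.2); W3−W1 = (60, -70, +0.3).
Solve a·Δx + b·Δy = Δh: det = (-50)·(-70) − 60·(-60) = 7100.
∂h/∂x = [(-0.2)·(-70) − (+0.3)·(-60)] / 7100 = +0.004507
∂h/∂y = [(-50)·(+0.3) − 60·(-0.2)] / 7100 = -0.0004225
|∇h| = √(0.004507² + -0.0004225²) = 0.004527
Seepage velocity v = K·i/n = 0.19 × 0.004527 / 0.31 = 0.002775 ft/day.
t = 750 / 0.002775 = 2.703e+05 days = 740 years.

740 years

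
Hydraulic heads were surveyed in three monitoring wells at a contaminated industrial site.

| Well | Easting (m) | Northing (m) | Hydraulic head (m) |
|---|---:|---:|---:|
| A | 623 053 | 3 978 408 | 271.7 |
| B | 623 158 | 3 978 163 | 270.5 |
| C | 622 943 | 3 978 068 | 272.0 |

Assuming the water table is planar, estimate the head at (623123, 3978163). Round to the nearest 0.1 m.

270.8 m

Three-point gradient (reference A): Δ to B = (105, -245, -1.2), Δ to C = (-110, -340, +0.3).
∂h/∂x = -0.007686, ∂h/∂y = +0.001604 (det = -62650).
h(623123, 3978163) = 271.7 + (-0.007686)·(70) + (+0.001604)·(-245) = 271.7 -0.538 -0.393 = 270.769 m.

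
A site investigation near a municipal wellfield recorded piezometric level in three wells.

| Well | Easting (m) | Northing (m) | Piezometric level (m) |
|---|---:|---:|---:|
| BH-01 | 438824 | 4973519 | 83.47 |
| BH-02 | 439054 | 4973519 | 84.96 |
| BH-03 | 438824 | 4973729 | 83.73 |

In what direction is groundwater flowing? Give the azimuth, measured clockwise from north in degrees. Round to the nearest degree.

∂h/∂x = (84.96 − 83.47) / (439054 − 438824) = +0.006478
∂h/∂y = (83.73 − 83.47) / (4973729 − 4973519) = +0.001238
Flow direction (−∇h) has components (-0.006478 E, -0.001238 N).
Azimuth = atan2(E, N) = atan2(-0.006478, -0.001238) = 259.2° ≈ 259°.

259°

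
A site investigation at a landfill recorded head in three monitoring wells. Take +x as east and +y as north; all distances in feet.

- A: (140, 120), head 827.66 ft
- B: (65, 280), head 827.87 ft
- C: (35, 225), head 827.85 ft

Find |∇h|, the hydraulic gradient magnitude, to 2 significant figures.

0.0013

With h = a·x + b·y + c and A as origin, the differences give:
  (-75)·a + 160·b = +0.21
  (-105)·a + 105·b = +0.19
Eliminate b (×105 and ×160, subtract): 8925·a = -8.350 → a = ∂h/∂x = -0.0009356
Back-substitute: b = ∂h/∂y = +0.0008739.
|∇h| = √(-0.0009356² + 0.0008739²) = 0.00128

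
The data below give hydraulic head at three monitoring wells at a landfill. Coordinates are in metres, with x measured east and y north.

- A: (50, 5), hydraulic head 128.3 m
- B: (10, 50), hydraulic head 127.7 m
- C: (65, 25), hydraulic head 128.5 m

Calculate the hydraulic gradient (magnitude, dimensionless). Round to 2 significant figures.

With h = a·x + b·y + c and A as origin, the differences give:
  (-40)·a + 45·b = -0.6
  15·a + 20·b = +0.2
Eliminate b (×20 and ×45, subtract): -1475·a = -21.00 → a = ∂h/∂x = +0.01424
Back-substitute: b = ∂h/∂y = -0.0006780.
|∇h| = √(0.01424² + -0.0006780²) = 0.01426

0.014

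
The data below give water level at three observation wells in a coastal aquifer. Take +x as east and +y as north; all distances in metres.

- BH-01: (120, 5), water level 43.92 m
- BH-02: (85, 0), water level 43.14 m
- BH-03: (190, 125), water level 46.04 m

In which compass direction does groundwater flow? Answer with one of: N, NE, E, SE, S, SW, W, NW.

Differences from BH-01: to BH-02 (Δx, Δy, Δh) = (-35, -5, -0.78); to BH-03 = (70, 120, +2.12).
Solve a·Δx + b·Δy = Δh: det = (-35)·120 − 70·(-5) = -3850.
∂h/∂x = [(-0.78)·120 − (+2.12)·(-5)] / -3850 = +0.02156
∂h/∂y = [(-35)·(+2.12) − 70·(-0.78)] / -3850 = +0.005091
Flow = −∇h = (-0.02156 east, -0.005091 north), which points west.

W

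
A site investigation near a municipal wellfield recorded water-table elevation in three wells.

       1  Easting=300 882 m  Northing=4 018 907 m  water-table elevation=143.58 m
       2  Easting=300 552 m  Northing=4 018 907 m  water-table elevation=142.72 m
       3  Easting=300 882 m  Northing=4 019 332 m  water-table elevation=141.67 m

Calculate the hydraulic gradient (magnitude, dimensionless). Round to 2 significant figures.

∂h/∂x = (142.72 − 143.58) / (300552 − 300882) = +0.002606
∂h/∂y = (141.67 − 143.58) / (4019332 − 4018907) = -0.004494
|∇h| = √(0.002606² + -0.004494²) = 0.005195

0.0052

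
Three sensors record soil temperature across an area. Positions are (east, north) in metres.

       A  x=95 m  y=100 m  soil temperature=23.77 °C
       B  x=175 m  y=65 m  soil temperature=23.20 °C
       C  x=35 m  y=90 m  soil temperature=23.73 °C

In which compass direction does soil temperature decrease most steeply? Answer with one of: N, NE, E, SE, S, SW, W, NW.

S

Three-point gradient (reference A): Δ to B = (80, -35, -0.57), Δ to C = (-60, -10, -0.04).
∂T/∂x = -0.001483, ∂T/∂y = +0.01290 (det = -2900).
Steepest decrease is along −∇f = (+0.001483 E, -0.01290 N) → south.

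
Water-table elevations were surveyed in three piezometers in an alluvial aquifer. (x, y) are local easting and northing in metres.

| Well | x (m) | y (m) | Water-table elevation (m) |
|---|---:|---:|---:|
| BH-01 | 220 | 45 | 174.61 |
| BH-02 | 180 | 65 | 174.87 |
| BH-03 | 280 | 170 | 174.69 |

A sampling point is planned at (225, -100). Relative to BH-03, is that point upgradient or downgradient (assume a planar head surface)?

With h = a·x + b·y + c and BH-01 as origin, the differences give:
  (-40)·a + 20·b = +0.26
  60·a + 125·b = +0.08
Eliminate b (×125 and ×20, subtract): -6200·a = 30.900 → a = ∂h/∂x = -0.004984
Back-substitute: b = ∂h/∂y = +0.003032.
Head at (225, -100) = 174.61 + (-0.004984)·(5) + (+0.003032)·(-145) = 174.15 m.
That is lower than the 174.69 m at BH-03, so the point is downgradient.

downgradient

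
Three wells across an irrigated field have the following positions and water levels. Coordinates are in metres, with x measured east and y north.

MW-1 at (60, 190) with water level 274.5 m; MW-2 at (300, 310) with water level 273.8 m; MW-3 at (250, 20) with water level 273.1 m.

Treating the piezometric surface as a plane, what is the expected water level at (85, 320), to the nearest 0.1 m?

274.8 m

With h = a·x + b·y + c and MW-1 as origin, the differences give:
  240·a + 120·b = -0.7
  190·a + (-170)·b = -1.4
Eliminate b (×(-170) and ×120, subtract): -63600·a = 287.00 → a = ∂h/∂x = -0.004513
Back-substitute: b = ∂h/∂y = +0.003192.
h(85, 320) = 274.5 + (-0.004513)·(25) + (+0.003192)·(130) = 274.5 -0.113 +0.415 = 274.802 m.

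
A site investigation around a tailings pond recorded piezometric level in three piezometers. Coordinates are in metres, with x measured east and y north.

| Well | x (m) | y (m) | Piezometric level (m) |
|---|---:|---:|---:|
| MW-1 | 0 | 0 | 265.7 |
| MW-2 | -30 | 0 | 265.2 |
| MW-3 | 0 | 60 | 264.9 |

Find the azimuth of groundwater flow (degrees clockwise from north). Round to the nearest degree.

309°

∂h/∂x = (265.2 − 265.7) / (-30 − 0) = +0.01667
∂h/∂y = (264.9 − 265.7) / (60 − 0) = -0.01333
Flow direction (−∇h) has components (-0.01667 E, +0.01333 N).
Azimuth = atan2(E, N) = atan2(-0.01667, +0.01333) = 308.7° ≈ 309°.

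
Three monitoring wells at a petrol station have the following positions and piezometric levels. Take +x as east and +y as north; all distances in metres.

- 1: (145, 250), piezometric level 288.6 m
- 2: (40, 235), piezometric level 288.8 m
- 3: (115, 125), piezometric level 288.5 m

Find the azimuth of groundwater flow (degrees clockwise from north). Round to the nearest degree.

Differences from 1: to 2 (Δx, Δy, Δh) = (-105, -15, +0.2); to 3 = (-30, -125, -0.1).
Determinant of the coordinate differences = (-105)·(-125) − (-30)·(-15) = 12675.
∂h/∂x = [(+0.2)·(-125) − (-0.1)·(-15)] / 12675 = -0.002091
∂h/∂y = [(-105)·(-0.1) − (-30)·(+0.2)] / 12675 = +0.001302
Flow direction (−∇h) has components (+0.002091 E, -0.001302 N).
Azimuth = atan2(E, N) = atan2(+0.002091, -0.001302) = 121.9° ≈ 122°.

122°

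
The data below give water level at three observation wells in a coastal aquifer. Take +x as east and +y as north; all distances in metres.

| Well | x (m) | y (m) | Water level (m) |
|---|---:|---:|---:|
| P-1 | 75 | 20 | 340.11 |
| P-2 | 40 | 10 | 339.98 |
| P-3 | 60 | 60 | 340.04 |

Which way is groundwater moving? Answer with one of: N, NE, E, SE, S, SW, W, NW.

Differences from P-1: to P-2 (Δx, Δy, Δh) = (-35, -10, -0.13); to P-3 = (-15, 40, -0.07).
Determinant of the coordinate differences = (-35)·40 − (-15)·(-10) = -1550.
∂h/∂x = [(-0.13)·40 − (-0.07)·(-10)] / -1550 = +0.003806
∂h/∂y = [(-35)·(-0.07) − (-15)·(-0.13)] / -1550 = -0.0003226
Flow = −∇h = (-0.003806 east, +0.0003226 north), which points west.

W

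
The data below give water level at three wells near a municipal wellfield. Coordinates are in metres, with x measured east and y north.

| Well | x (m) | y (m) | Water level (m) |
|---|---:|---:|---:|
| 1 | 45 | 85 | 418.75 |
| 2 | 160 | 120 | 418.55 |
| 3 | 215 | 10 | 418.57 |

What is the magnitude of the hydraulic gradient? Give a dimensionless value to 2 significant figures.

Taking 1 as reference: 2−1 = (115, 35, -0.20); 3−1 = (170, -75, -0.18).
Determinant of the coordinate differences = 115·(-75) − 170·35 = -14575.
∂h/∂x = [(-0.20)·(-75) − (-0.18)·35] / -14575 = -0.001461
∂h/∂y = [115·(-0.18) − 170·(-0.20)] / -14575 = -0.0009125
|∇h| = √(-0.001461² + -0.0009125²) = 0.001723

0.0017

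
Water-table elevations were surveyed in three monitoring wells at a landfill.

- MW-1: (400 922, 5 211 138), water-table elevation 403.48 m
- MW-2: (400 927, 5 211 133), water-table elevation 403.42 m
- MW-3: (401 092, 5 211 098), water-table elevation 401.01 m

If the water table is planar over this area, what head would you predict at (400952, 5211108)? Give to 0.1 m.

With h = a·x + b·y + c and MW-1 as origin, the differences give:
  5·a + (-5)·b = -0.06
  170·a + (-40)·b = -2.47
Eliminate b (×(-40) and ×(-5), subtract): 650·a = -9.950 → a = ∂h/∂x = -0.01531
Back-substitute: b = ∂h/∂y = -0.003308.
h(400952, 5211108) = 403.48 + (-0.01531)·(30) + (-0.003308)·(-30) = 403.48 -0.459 +0.099 = 403.120 m.

403.1 m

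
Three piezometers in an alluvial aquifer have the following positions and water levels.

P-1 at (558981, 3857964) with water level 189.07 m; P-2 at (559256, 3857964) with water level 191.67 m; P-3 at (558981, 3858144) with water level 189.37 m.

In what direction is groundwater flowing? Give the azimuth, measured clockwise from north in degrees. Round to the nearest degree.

∂h/∂x = (191.67 − 189.07) / (559256 − 558981) = +0.009455
∂h/∂y = (189.37 − 189.07) / (3858144 − 3857964) = +0.001667
Flow direction (−∇h) has components (-0.009455 E, -0.001667 N).
Azimuth = atan2(E, N) = atan2(-0.009455, -0.001667) = 260.0° ≈ 260°.

260°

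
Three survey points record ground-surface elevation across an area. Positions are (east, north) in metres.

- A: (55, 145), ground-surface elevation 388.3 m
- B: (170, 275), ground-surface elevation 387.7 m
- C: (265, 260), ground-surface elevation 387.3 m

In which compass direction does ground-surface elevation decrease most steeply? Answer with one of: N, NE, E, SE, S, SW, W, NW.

E

Taking A as reference: B−A = (115, 130, -0.6); C−A = (210, 115, -1.0).
Solve a·Δx + b·Δy = Δz: det = 115·115 − 210·130 = -14075.
∂z/∂x = [(-0.6)·115 − (-1.0)·130] / -14075 = -0.004334
∂z/∂y = [115·(-1.0) − 210·(-0.6)] / -14075 = -0.0007815
Steepest decrease is along −∇f = (+0.004334 E, +0.0007815 N) → east.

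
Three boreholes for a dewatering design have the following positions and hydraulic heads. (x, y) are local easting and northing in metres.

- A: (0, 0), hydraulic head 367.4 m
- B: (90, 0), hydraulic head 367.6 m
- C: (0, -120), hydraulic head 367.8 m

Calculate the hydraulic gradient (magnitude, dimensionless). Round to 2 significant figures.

0.0040

∂h/∂x = (367.6 − 367.4) / (90 − 0) = +0.002222
∂h/∂y = (367.8 − 367.4) / (-120 − 0) = -0.003333
|∇h| = √(0.002222² + -0.003333²) = 0.004006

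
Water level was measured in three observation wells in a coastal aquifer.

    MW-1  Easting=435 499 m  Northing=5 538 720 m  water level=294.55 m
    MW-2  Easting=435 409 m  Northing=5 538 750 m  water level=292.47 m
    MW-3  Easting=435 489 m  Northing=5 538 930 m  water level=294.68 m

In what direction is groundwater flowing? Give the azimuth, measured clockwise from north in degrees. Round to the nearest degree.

266°

With h = a·x + b·y + c and MW-1 as origin, the differences give:
  (-90)·a + 30·b = -2.08
  (-10)·a + 210·b = +0.13
Eliminate b (×210 and ×30, subtract): -18600·a = -440.700 → a = ∂h/∂x = +0.02369
Back-substitute: b = ∂h/∂y = +0.001747.
Flow direction (−∇h) has components (-0.02369 E, -0.001747 N).
Azimuth = atan2(E, N) = atan2(-0.02369, -0.001747) = 265.8° ≈ 266°.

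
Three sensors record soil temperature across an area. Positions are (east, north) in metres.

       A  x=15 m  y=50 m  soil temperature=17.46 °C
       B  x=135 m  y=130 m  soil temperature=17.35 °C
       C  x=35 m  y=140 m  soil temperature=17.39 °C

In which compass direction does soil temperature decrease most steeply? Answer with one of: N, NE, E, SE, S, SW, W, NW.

NE

With T = a·x + b·y + c and A as origin, the differences give:
  120·a + 80·b = -0.11
  20·a + 90·b = -0.07
Eliminate b (×90 and ×80, subtract): 9200·a = -4.300 → a = ∂T/∂x = -0.0004674
Back-substitute: b = ∂T/∂y = -0.0006739.
Steepest decrease is along −∇f = (+0.0004674 E, +0.0006739 N) → northeast.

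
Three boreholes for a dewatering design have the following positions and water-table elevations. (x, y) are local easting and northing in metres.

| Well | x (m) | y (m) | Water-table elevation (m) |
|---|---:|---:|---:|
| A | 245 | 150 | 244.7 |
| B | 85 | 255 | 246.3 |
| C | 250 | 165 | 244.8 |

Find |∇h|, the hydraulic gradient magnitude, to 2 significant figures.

With h = a·x + b·y + c and A as origin, the differences give:
  (-160)·a + 105·b = +1.6
  5·a + 15·b = +0.1
Eliminate b (×15 and ×105, subtract): -2925·a = 13.50 → a = ∂h/∂x = -0.004615
Back-substitute: b = ∂h/∂y = +0.008205.
|∇h| = √(-0.004615² + 0.008205²) = 0.009414

0.0094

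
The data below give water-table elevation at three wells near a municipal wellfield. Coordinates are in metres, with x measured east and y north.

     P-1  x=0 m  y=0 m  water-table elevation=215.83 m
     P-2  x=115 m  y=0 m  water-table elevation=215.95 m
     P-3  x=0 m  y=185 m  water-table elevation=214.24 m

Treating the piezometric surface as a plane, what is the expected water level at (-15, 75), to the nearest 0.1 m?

215.2 m

∂h/∂x = (215.95 − 215.83) / (115 − 0) = +0.001043
∂h/∂y = (214.24 − 215.83) / (185 − 0) = -0.008595
h(-15, 75) = 215.83 + (+0.001043)·(-15) + (-0.008595)·(75) = 215.83 -0.016 -0.645 = 215.170 m.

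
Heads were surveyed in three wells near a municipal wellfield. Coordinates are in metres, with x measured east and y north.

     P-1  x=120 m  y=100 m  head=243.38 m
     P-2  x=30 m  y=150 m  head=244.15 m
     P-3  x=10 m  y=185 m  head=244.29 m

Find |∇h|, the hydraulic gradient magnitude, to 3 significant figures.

0.00937

Differences from P-1: to P-2 (Δx, Δy, Δh) = (-90, 50, +0.77); to P-3 = (-110, 85, +0.91).
Determinant of the coordinate differences = (-90)·85 − (-110)·50 = -2150.
∂h/∂x = [(+0.77)·85 − (+0.91)·50] / -2150 = -0.009279
∂h/∂y = [(-90)·(+0.91) − (-110)·(+0.77)] / -2150 = -0.001302
|∇h| = √(-0.009279² + -0.001302²) = 0.00937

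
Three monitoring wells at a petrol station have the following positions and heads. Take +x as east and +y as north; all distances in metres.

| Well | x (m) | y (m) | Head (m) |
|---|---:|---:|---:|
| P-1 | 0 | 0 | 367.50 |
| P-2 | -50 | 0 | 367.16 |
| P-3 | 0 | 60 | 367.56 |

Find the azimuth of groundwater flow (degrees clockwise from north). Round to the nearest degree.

262°

∂h/∂x = (367.16 − 367.50) / (-50 − 0) = +0.006800
∂h/∂y = (367.56 − 367.50) / (60 − 0) = +0.001000
Flow direction (−∇h) has components (-0.006800 E, -0.001000 N).
Azimuth = atan2(E, N) = atan2(-0.006800, -0.001000) = 261.6° ≈ 262°.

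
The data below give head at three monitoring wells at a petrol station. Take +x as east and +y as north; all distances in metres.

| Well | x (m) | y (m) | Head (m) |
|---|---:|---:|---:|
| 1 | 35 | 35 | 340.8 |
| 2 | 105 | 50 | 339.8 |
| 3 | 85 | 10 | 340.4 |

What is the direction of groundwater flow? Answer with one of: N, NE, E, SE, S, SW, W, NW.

NE

Three-point gradient (reference 1): Δ to 2 = (70, 15, -1.0), Δ to 3 = (50, -25, -0.4).
∂h/∂x = -0.01240, ∂h/∂y = -0.008800 (det = -2500).
Flow = −∇h = (+0.01240 east, +0.008800 north), which points northeast.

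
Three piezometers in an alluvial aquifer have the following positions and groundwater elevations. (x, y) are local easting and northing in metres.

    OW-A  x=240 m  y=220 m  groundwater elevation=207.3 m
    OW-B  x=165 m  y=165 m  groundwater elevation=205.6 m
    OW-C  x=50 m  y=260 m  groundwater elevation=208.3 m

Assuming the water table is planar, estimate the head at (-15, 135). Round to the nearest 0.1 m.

204.5 m

Taking OW-A as reference: OW-B−OW-A = (-75, -55, -1.7); OW-C−OW-A = (-190, 40, +1.0).
Determinant of the coordinate differences = (-75)·40 − (-190)·(-55) = -13450.
∂h/∂x = [(-1.7)·40 − (+1.0)·(-55)] / -13450 = +0.0009665
∂h/∂y = [(-75)·(+1.0) − (-190)·(-1.7)] / -13450 = +0.02959
h(-15, 135) = 207.3 + (+0.0009665)·(-255) + (+0.02959)·(-85) = 207.3 -0.246 -2.515 = 204.538 m.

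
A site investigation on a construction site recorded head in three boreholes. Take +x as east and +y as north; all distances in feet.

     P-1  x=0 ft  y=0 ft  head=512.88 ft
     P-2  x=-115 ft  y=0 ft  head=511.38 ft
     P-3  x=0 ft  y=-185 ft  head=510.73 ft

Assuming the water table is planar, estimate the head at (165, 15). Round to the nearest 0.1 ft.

515.2 ft

∂h/∂x = (511.38 − 512.88) / (-115 − 0) = +0.01304
∂h/∂y = (510.73 − 512.88) / (-185 − 0) = +0.01162
h(165, 15) = 512.88 + (+0.01304)·(165) + (+0.01162)·(15) = 512.88 +2.152 +0.174 = 515.206 ft.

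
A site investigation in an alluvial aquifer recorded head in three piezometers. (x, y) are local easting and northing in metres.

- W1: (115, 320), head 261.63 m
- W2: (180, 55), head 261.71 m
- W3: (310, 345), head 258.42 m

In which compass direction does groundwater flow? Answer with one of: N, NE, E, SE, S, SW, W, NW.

E

With h = a·x + b·y + c and W1 as origin, the differences give:
  65·a + (-265)·b = +0.08
  195·a + 25·b = -3.21
Eliminate b (×25 and ×(-265), subtract): 53300·a = -848.650 → a = ∂h/∂x = -0.01592
Back-substitute: b = ∂h/∂y = -0.004207.
Flow = −∇h = (+0.01592 east, +0.004207 north), which points east.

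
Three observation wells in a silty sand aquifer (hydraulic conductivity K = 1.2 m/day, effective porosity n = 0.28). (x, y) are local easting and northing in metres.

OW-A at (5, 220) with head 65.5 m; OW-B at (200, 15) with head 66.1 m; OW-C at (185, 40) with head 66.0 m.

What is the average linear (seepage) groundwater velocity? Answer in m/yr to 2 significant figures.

10 m/yr

Differences from OW-A: to OW-B (Δx, Δy, Δh) = (195, -205, +0.6); to OW-C = (180, -180, +0.5).
Determinant of the coordinate differences = 195·(-180) − 180·(-205) = 1800.
∂h/∂x = [(+0.6)·(-180) − (+0.5)·(-205)] / 1800 = -0.003056
∂h/∂y = [195·(+0.5) − 180·(+0.6)] / 1800 = -0.005833
|∇h| = √(-0.003056² + -0.005833²) = 0.006585
Seepage velocity v = K·i/n = 1.2 × 0.006585 / 0.28 = 0.02822 m/day = 10.31 m/yr.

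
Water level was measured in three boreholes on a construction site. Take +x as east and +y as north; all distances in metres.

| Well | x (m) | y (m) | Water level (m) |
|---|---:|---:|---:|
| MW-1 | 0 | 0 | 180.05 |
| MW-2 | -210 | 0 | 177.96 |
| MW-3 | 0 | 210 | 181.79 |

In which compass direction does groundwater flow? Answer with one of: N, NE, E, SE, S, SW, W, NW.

∂h/∂x = (177.96 − 180.05) / (-210 − 0) = +0.009952
∂h/∂y = (181.79 − 180.05) / (210 − 0) = +0.008286
Flow = −∇h = (-0.009952 east, -0.008286 north), which points southwest.

SW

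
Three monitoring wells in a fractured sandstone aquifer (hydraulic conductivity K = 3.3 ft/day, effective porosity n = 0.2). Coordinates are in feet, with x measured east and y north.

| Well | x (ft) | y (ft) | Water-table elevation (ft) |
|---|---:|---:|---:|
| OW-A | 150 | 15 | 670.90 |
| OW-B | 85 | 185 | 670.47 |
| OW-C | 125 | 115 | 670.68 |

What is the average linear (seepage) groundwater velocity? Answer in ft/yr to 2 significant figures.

18 ft/yr

Taking OW-A as reference: OW-B−OW-A = (-65, 170, -0.43); OW-C−OW-A = (-25, 100, -0.22).
Solve a·Δx + b·Δy = Δh: det = (-65)·100 − (-25)·170 = -2250.
∂h/∂x = [(-0.43)·100 − (-0.22)·170] / -2250 = +0.002489
∂h/∂y = [(-65)·(-0.22) − (-25)·(-0.43)] / -2250 = -0.001578
|∇h| = √(0.002489² + -0.001578²) = 0.002947
Seepage velocity v = K·i/n = 3.3 × 0.002947 / 0.2 = 0.04863 ft/day = 17.76 ft/yr.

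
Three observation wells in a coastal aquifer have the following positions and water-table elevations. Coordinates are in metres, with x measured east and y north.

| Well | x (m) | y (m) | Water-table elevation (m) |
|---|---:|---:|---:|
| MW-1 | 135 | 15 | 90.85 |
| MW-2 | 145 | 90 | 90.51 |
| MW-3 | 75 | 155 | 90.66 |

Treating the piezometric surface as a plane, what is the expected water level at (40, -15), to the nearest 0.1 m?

Taking MW-1 as reference: MW-2−MW-1 = (10, 75, -0.34); MW-3−MW-1 = (-60, 140, -0.19).
Solve a·Δx + b·Δy = Δh: det = 10·140 − (-60)·75 = 5900.
∂h/∂x = [(-0.34)·140 − (-0.19)·75] / 5900 = -0.005653
∂h/∂y = [10·(-0.19) − (-60)·(-0.34)] / 5900 = -0.003780
h(40, -15) = 90.85 + (-0.005653)·(-95) + (-0.003780)·(-30) = 90.85 +0.537 +0.113 = 91.500 m.

91.5 m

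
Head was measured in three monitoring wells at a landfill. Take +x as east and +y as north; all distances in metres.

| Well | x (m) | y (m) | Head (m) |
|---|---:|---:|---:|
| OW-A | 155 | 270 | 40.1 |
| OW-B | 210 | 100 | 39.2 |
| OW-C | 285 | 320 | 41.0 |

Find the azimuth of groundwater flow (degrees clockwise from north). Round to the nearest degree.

With h = a·x + b·y + c and OW-A as origin, the differences give:
  55·a + (-170)·b = -0.9
  130·a + 50·b = +0.9
Eliminate b (×50 and ×(-170), subtract): 24850·a = 108.00 → a = ∂h/∂x = +0.004346
Back-substitute: b = ∂h/∂y = +0.006700.
Flow direction (−∇h) has components (-0.004346 E, -0.006700 N).
Azimuth = atan2(E, N) = atan2(-0.004346, -0.006700) = 213.0° ≈ 213°.

213°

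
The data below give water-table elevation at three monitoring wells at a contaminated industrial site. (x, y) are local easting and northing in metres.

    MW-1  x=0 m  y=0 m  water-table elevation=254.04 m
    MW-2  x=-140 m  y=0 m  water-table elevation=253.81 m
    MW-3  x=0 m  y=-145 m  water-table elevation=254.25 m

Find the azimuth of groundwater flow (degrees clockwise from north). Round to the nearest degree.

311°

∂h/∂x = (253.81 − 254.04) / (-140 − 0) = +0.001643
∂h/∂y = (254.25 − 254.04) / (-145 − 0) = -0.001448
Flow direction (−∇h) has components (-0.001643 E, +0.001448 N).
Azimuth = atan2(E, N) = atan2(-0.001643, +0.001448) = 311.4° ≈ 311°.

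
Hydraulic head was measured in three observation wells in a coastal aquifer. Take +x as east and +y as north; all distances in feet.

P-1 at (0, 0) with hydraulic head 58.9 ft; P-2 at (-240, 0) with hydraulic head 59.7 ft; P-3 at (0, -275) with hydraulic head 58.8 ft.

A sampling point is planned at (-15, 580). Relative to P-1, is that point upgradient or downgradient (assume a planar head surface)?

∂h/∂x = (59.7 − 58.9) / (-240 − 0) = -0.003333
∂h/∂y = (58.8 − 58.9) / (-275 − 0) = +0.0003636
Head at (-15, 580) = 58.9 + (-0.003333)·(-15) + (+0.0003636)·(580) = 59.16 ft.
That is higher than the 58.9 ft at P-1, so the point is upgradient.

upgradient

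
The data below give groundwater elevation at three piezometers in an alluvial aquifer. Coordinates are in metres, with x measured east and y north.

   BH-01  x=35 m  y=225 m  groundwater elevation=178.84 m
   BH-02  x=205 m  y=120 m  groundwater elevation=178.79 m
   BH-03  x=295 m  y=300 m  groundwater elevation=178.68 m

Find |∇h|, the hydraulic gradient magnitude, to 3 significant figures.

0.000624

Taking BH-01 as reference: BH-02−BH-01 = (170, -105, -0.05); BH-03−BH-01 = (260, 75, -0.16).
Solve a·Δx + b·Δy = Δh: det = 170·75 − 260·(-105) = 40050.
∂h/∂x = [(-0.05)·75 − (-0.16)·(-105)] / 40050 = -0.0005131
∂h/∂y = [170·(-0.16) − 260·(-0.05)] / 40050 = -0.0003546
|∇h| = √(-0.0005131² + -0.0003546²) = 0.0006237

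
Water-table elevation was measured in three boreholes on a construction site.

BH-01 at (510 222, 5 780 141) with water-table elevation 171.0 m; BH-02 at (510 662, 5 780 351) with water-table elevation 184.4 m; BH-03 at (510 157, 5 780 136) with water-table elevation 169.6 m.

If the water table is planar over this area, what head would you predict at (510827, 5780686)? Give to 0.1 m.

With h = a·x + b·y + c and BH-01 as origin, the differences give:
  440·a + 210·b = +13.4
  (-65)·a + (-5)·b = -1.4
Eliminate b (×(-5) and ×210, subtract): 11450·a = 227.00 → a = ∂h/∂x = +0.01983
Back-substitute: b = ∂h/∂y = +0.02227.
h(510827, 5780686) = 171.0 + (+0.01983)·(605) + (+0.02227)·(545) = 171.0 +11.994 +12.138 = 195.132 m.

195.1 m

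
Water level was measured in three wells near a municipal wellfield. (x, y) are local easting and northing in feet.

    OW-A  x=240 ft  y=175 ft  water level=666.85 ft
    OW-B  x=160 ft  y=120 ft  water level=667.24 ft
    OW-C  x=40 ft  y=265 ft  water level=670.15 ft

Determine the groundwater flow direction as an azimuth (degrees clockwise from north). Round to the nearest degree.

Differences from OW-A: to OW-B (Δx, Δy, Δh) = (-80, -55, +0.39); to OW-C = (-200, 90, +3.30).
Determinant of the coordinate differences = (-80)·90 − (-200)·(-55) = -18200.
∂h/∂x = [(+0.39)·90 − (+3.30)·(-55)] / -18200 = -0.01190
∂h/∂y = [(-80)·(+3.30) − (-200)·(+0.39)] / -18200 = +0.01022
Flow direction (−∇h) has components (+0.01190 E, -0.01022 N).
Azimuth = atan2(E, N) = atan2(+0.01190, -0.01022) = 130.7° ≈ 131°.

131°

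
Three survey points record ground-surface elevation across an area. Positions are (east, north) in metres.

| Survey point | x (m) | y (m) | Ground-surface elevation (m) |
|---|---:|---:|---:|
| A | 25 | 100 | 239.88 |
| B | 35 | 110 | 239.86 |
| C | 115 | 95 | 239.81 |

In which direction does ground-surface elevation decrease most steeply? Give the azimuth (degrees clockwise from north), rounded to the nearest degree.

036°

With z = a·x + b·y + c and A as origin, the differences give:
  10·a + 10·b = -0.02
  90·a + (-5)·b = -0.07
Eliminate b (×(-5) and ×10, subtract): -950·a = 0.800 → a = ∂z/∂x = -0.0008421
Back-substitute: b = ∂z/∂y = -0.001158.
Steepest decrease is along −∇f: components (+0.0008421 E, +0.001158 N).
Azimuth = atan2(+0.0008421, +0.001158) = 36.0° ≈ 036°.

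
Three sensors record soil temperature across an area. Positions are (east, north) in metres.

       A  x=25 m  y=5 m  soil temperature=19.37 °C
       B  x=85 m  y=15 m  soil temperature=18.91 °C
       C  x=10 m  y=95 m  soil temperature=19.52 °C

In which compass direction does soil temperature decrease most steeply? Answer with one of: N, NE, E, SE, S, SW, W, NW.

With T = a·x + b·y + c and A as origin, the differences give:
  60·a + 10·b = -0.46
  (-15)·a + 90·b = +0.15
Eliminate b (×90 and ×10, subtract): 5550·a = -42.900 → a = ∂T/∂x = -0.007730
Back-substitute: b = ∂T/∂y = +0.0003784.
Steepest decrease is along −∇f = (+0.007730 E, -0.0003784 N) → east.

E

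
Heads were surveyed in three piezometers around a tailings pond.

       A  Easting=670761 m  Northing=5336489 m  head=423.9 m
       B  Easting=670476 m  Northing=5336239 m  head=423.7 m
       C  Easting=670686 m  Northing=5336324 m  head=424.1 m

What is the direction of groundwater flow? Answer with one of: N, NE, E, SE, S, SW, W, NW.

NW

Differences from A: to B (Δx, Δy, Δh) = (-285, -250, -0.2); to C = (-75, -165, +0.2).
Determinant of the coordinate differences = (-285)·(-165) − (-75)·(-250) = 28275.
∂h/∂x = [(-0.2)·(-165) − (+0.2)·(-250)] / 28275 = +0.002935
∂h/∂y = [(-285)·(+0.2) − (-75)·(-0.2)] / 28275 = -0.002546
Flow = −∇h = (-0.002935 east, +0.002546 north), which points northwest.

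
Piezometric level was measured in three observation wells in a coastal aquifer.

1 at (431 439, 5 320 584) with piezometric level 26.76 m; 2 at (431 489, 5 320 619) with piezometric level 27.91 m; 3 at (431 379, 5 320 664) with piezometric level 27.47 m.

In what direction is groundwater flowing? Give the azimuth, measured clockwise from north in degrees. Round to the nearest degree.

213°

Taking 1 as reference: 2−1 = (50, 35, +1.15); 3−1 = (-60, 80, +0.71).
Solve a·Δx + b·Δy = Δh: det = 50·80 − (-60)·35 = 6100.
∂h/∂x = [(+1.15)·80 − (+0.71)·35] / 6100 = +0.01101
∂h/∂y = [50·(+0.71) − (-60)·(+1.15)] / 6100 = +0.01713
Flow direction (−∇h) has components (-0.01101 E, -0.01713 N).
Azimuth = atan2(E, N) = atan2(-0.01101, -0.01713) = 212.7° ≈ 213°.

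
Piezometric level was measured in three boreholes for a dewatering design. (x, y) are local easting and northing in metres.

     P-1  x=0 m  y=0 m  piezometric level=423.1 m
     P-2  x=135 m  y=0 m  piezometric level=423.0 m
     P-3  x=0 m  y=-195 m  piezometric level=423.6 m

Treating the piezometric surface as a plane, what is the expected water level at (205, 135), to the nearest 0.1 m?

422.6 m

∂h/∂x = (423.0 − 423.1) / (135 − 0) = -0.0007407
∂h/∂y = (423.6 − 423.1) / (-195 − 0) = -0.002564
h(205, 135) = 423.1 + (-0.0007407)·(205) + (-0.002564)·(135) = 423.1 -0.152 -0.346 = 422.602 m.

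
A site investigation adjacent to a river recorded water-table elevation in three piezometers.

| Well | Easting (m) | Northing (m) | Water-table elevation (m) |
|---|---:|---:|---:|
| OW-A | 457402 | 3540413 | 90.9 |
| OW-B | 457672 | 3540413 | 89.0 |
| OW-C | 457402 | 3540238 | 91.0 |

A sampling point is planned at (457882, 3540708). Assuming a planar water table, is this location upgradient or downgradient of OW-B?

downgradient

∂h/∂x = (89.0 − 90.9) / (457672 − 457402) = -0.007037
∂h/∂y = (91.0 − 90.9) / (3540238 − 3540413) = -0.0005714
Head at (457882, 3540708) = 90.9 + (-0.007037)·(480) + (-0.0005714)·(295) = 87.35 m.
That is lower than the 89.0 m at OW-B, so the point is downgradient.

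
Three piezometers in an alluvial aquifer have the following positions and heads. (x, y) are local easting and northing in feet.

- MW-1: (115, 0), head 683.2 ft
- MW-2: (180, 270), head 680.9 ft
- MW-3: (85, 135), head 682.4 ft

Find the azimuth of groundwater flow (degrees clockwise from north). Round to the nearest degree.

Taking MW-1 as reference: MW-2−MW-1 = (65, 270, -2.3); MW-3−MW-1 = (-30, 135, -0.8).
Determinant of the coordinate differences = 65·135 − (-30)·270 = 16875.
∂h/∂x = [(-2.3)·135 − (-0.8)·270] / 16875 = -0.005600
∂h/∂y = [65·(-0.8) − (-30)·(-2.3)] / 16875 = -0.007170
Flow direction (−∇h) has components (+0.005600 E, +0.007170 N).
Azimuth = atan2(E, N) = atan2(+0.005600, +0.007170) = 38.0° ≈ 038°.

038°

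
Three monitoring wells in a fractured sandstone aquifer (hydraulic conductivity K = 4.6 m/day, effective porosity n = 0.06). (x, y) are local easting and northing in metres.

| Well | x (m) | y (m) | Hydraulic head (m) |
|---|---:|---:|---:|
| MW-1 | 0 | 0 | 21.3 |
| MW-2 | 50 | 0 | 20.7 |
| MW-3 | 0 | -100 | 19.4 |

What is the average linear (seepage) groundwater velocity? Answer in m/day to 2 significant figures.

∂h/∂x = (20.7 − 21.3) / (50 − 0) = -0.01200
∂h/∂y = (19.4 − 21.3) / (-100 − 0) = +0.01900
|∇h| = √(-0.01200² + 0.01900²) = 0.02247
Seepage velocity v = K·i/n = 4.6 × 0.02247 / 0.06 = 1.723 m/day.

1.7 m/day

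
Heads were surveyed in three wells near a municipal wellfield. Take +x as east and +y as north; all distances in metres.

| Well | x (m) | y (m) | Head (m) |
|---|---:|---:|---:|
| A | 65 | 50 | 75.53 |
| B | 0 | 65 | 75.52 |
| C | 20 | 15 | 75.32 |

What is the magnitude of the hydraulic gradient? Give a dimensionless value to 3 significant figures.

0.00463

Differences from A: to B (Δx, Δy, Δh) = (-65, 15, -0.01); to C = (-45, -35, -0.21).
Determinant of the coordinate differences = (-65)·(-35) − (-45)·15 = 2950.
∂h/∂x = [(-0.01)·(-35) − (-0.21)·15] / 2950 = +0.001186
∂h/∂y = [(-65)·(-0.21) − (-45)·(-0.01)] / 2950 = +0.004475
|∇h| = √(0.001186² + 0.004475²) = 0.004629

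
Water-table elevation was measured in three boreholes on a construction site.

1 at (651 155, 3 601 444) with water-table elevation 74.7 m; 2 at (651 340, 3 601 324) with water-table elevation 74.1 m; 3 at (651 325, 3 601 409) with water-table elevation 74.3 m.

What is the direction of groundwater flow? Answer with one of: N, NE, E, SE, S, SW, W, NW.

SE

Three-point gradient (reference 1): Δ to 2 = (185, -120, -0.6), Δ to 3 = (170, -35, -0.4).
∂h/∂x = -0.001939, ∂h/∂y = +0.002011 (det = 13925).
Flow = −∇h = (+0.001939 east, -0.002011 north), which points southeast.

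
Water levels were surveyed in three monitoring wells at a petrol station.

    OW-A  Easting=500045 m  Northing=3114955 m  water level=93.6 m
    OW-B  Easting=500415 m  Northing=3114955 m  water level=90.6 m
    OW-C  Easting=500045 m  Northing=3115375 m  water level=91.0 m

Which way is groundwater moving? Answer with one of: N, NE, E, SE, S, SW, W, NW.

∂h/∂x = (90.6 − 93.6) / (500415 − 500045) = -0.008108
∂h/∂y = (91.0 − 93.6) / (3115375 − 3114955) = -0.006190
Flow = −∇h = (+0.008108 east, +0.006190 north), which points northeast.

NE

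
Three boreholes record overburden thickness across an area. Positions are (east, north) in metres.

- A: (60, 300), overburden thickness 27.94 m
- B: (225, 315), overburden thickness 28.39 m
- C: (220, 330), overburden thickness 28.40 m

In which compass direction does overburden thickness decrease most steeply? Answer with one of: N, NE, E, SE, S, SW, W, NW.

SW

Three-point gradient (reference A): Δ to B = (165, 15, +0.45), Δ to C = (160, 30, +0.46).
∂d/∂x = +0.002588, ∂d/∂y = +0.001529 (det = 2550).
Steepest decrease is along −∇f = (-0.002588 E, -0.001529 N) → southwest.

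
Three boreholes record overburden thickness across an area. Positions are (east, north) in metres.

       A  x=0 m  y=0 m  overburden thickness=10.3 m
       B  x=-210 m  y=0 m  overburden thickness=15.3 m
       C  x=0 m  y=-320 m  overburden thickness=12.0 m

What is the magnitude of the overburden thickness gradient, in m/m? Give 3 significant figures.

0.0244 m/m

∂d/∂x = (15.3 − 10.3) / (-210 − 0) = -0.02381
∂d/∂y = (12.0 − 10.3) / (-320 − 0) = -0.005312
|∇f| = √(-0.02381² + -0.005312²) = 0.0244 m/m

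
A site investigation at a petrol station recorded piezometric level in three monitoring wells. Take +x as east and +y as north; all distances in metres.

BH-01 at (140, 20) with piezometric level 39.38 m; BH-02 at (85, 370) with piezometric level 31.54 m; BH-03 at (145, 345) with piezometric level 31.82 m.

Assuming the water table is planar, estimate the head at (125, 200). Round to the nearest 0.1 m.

With h = a·x + b·y + c and BH-01 as origin, the differences give:
  (-55)·a + 350·b = -7.84
  5·a + 325·b = -7.56
Eliminate b (×325 and ×350, subtract): -19625·a = 98.000 → a = ∂h/∂x = -0.004994
Back-substitute: b = ∂h/∂y = -0.02318.
h(125, 200) = 39.38 + (-0.004994)·(-15) + (-0.02318)·(180) = 39.38 +0.075 -4.173 = 35.282 m.

35.3 m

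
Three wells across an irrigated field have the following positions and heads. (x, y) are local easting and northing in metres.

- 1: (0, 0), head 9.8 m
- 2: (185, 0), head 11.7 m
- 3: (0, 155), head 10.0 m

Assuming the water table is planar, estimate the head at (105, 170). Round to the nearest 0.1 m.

∂h/∂x = (11.7 − 9.8) / (185 − 0) = +0.01027
∂h/∂y = (10.0 − 9.8) / (155 − 0) = +0.001290
h(105, 170) = 9.8 + (+0.01027)·(105) + (+0.001290)·(170) = 9.8 +1.078 +0.219 = 11.098 m.

11.1 m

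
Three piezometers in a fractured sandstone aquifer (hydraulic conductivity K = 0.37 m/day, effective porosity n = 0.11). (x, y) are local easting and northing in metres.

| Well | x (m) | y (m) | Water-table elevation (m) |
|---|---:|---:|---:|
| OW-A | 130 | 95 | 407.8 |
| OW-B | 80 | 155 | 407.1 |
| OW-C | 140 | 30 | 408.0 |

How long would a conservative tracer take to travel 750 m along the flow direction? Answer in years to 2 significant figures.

48 years

Taking OW-A as reference: OW-B−OW-A = (-50, 60, -0.7); OW-C−OW-A = (10, -65, +0.2).
Solve a·Δx + b·Δy = Δh: det = (-50)·(-65) − 10·60 = 2650.
∂h/∂x = [(-0.7)·(-65) − (+0.2)·60] / 2650 = +0.01264
∂h/∂y = [(-50)·(+0.2) − 10·(-0.7)] / 2650 = -0.001132
|∇h| = √(0.01264² + -0.001132²) = 0.01269
Seepage velocity v = K·i/n = 0.37 × 0.01269 / 0.11 = 0.04268 m/day.
t = 750 / 0.04268 = 1.757e+04 days = 48.1 years.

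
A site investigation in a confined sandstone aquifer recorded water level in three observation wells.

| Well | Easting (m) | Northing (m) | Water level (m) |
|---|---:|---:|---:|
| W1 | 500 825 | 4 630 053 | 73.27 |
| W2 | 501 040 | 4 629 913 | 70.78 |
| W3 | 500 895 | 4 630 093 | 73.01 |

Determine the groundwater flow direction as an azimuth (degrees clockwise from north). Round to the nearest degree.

Differences from W1: to W2 (Δx, Δy, Δh) = (215, -140, -2.49); to W3 = (70, 40, -0.26).
Determinant of the coordinate differences = 215·40 − 70·(-140) = 18400.
∂h/∂x = [(-2.49)·40 − (-0.26)·(-140)] / 18400 = -0.007391
∂h/∂y = [215·(-0.26) − 70·(-2.49)] / 18400 = +0.006435
Flow direction (−∇h) has components (+0.007391 E, -0.006435 N).
Azimuth = atan2(E, N) = atan2(+0.007391, -0.006435) = 131.0° ≈ 131°.

131°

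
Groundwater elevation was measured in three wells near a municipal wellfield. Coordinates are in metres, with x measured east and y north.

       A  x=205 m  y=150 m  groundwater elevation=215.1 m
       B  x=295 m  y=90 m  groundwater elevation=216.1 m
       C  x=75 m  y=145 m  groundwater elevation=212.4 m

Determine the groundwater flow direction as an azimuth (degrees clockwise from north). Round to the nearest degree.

236°

Taking A as reference: B−A = (90, -60, +1.0); C−A = (-130, -5, -2.7).
Determinant of the coordinate differences = 90·(-5) − (-130)·(-60) = -8250.
∂h/∂x = [(+1.0)·(-5) − (-2.7)·(-60)] / -8250 = +0.02024
∂h/∂y = [90·(-2.7) − (-130)·(+1.0)] / -8250 = +0.01370
Flow direction (−∇h) has components (-0.02024 E, -0.01370 N).
Azimuth = atan2(E, N) = atan2(-0.02024, -0.01370) = 235.9° ≈ 236°.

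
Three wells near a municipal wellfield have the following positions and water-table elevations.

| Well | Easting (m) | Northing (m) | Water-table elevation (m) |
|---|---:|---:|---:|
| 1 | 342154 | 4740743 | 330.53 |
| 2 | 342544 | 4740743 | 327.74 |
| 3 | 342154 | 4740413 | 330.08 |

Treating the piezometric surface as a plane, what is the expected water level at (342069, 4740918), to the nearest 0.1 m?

331.4 m

∂h/∂x = (327.74 − 330.53) / (342544 − 342154) = -0.007154
∂h/∂y = (330.08 − 330.53) / (4740413 − 4740743) = +0.001364
h(342069, 4740918) = 330.53 + (-0.007154)·(-85) + (+0.001364)·(175) = 330.53 +0.608 +0.239 = 331.377 m.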